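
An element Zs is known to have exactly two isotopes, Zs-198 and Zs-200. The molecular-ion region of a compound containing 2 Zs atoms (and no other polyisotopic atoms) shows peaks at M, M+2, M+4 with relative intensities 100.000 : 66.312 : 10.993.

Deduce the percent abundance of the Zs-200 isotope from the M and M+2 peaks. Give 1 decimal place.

Write p for the Zs-198 fraction. I(M+2)/I(M) = [C(2,1)·p^1·(1−p)] / p^2 = 2·(1−p)/p = 66.312/100.000 = 0.6631
(1−p)/p = 0.6631/2 = 0.3316  ⇒  p = 1/(1 + 0.3316) = 0.7510
Zs-198: 75.1%, Zs-200: 24.9%.

24.9%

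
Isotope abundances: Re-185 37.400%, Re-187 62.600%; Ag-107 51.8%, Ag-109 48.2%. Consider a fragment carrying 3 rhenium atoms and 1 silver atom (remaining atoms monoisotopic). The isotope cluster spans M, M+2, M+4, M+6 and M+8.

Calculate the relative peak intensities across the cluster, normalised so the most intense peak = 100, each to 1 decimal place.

Rhenium pattern (n=3): 0.05231362 : 0.26268713 : 0.43968487 : 0.24531438
Silver pattern (n=1): 0.5180 : 0.4820
Convolve the two distributions (both contribute in 2-u steps):
  M: 0.05231362×0.5180 = 0.027098
  M+2: 0.05231362×0.4820 + 0.26268713×0.5180 = 0.161287
  M+4: 0.26268713×0.4820 + 0.43968487×0.5180 = 0.354372
  M+6: 0.43968487×0.4820 + 0.24531438×0.5180 = 0.339001
  M+8: 0.24531438×0.4820 = 0.118242
Scale to base peak (0.354372) = 100: 7.6 : 45.5 : 100.0 : 95.7 : 33.4

7.6 : 45.5 : 100.0 : 95.7 : 33.4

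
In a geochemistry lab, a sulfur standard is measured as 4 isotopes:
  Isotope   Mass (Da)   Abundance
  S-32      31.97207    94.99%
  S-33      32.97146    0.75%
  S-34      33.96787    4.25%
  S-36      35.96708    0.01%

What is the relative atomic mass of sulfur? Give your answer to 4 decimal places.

32.0648 Da

Ar = Σ fᵢ·mᵢ = 0.9499 × 31.97207 + 0.0075 × 32.97146 + 0.0425 × 33.96787 + 0.0001 × 35.96708
= 30.370269 + 0.247286 + 1.443634 + 0.003597 = 32.064786 Da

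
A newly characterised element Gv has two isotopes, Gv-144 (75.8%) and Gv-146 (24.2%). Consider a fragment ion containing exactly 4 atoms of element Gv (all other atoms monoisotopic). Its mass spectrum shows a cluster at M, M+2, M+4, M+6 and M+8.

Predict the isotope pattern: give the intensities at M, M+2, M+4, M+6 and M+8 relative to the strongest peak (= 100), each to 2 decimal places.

Each Gv atom is independently Gv-144 (p = 0.758) or Gv-146 (q = 0.242); the cluster is the binomial expansion (p + q)^4.
P(M) = 0.758^4 = 0.330124
P(M+2) = 4 × 0.758^3 × 0.242^1 = 0.421583
P(M+4) = 6 × 0.758^2 × 0.242^2 = 0.201893
P(M+6) = 4 × 0.758^1 × 0.242^3 = 0.042971
P(M+8) = 0.242^4 = 0.003430
The M+2 peak is largest (0.421583); scaling to 100 gives 78.31 : 100.00 : 47.89 : 10.19 : 0.81.

78.31 : 100.00 : 47.89 : 10.19 : 0.81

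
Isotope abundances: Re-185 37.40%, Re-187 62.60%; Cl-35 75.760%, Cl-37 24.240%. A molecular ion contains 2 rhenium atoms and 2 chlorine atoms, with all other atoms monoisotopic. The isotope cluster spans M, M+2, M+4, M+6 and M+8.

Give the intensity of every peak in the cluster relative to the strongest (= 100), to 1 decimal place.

Rhenium pattern (n=2): 0.139876 : 0.468248 : 0.391876
Chlorine pattern (n=2): 0.57395776 : 0.36728448 : 0.05875776
Convolve the two distributions (both contribute in 2-u steps):
  M: 0.139876×0.57395776 = 0.080283
  M+2: 0.139876×0.36728448 + 0.468248×0.57395776 = 0.320129
  M+4: 0.139876×0.05875776 + 0.468248×0.36728448 + 0.391876×0.57395776 = 0.405119
  M+6: 0.468248×0.05875776 + 0.391876×0.36728448 = 0.171443
  M+8: 0.391876×0.05875776 = 0.023026
Scale to base peak (0.405119) = 100: 19.8 : 79.0 : 100.0 : 42.3 : 5.7

19.8 : 79.0 : 100.0 : 42.3 : 5.7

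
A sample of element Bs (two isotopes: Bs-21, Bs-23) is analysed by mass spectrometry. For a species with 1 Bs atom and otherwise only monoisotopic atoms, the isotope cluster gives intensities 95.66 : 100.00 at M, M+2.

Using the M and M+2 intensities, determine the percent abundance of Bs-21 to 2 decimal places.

48.89%

Write p for the Bs-21 fraction. I(M+2)/I(M) = [C(1,1)·p^0·(1−p)] / p^1 = 1·(1−p)/p = 100.00/95.66 = 1.0454
(1−p)/p = 1.0454/1 = 1.0454  ⇒  p = 1/(1 + 1.0454) = 0.4889
Bs-21: 48.89%, Bs-23: 51.11%.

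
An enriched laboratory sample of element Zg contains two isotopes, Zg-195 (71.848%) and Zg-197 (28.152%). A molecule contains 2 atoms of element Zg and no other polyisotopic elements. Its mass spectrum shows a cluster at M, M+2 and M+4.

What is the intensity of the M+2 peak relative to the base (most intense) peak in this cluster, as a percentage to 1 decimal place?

78.4%

(0.71848 + 0.28152)^2 gives M 0.5162, M+2 0.4045, M+4 0.0793; the largest is M.
P(M) = C(2,0) × 0.71848^2 × 0.28152^0 = 1 × 0.51621351 × 1.0000 = 0.516214 (base)
P(M+2) = C(2,1) × 0.71848^1 × 0.28152^1 = 2 × 0.71848 × 0.28152 = 0.404533
Relative intensity = 0.404533 / 0.516214 × 100 = 78.4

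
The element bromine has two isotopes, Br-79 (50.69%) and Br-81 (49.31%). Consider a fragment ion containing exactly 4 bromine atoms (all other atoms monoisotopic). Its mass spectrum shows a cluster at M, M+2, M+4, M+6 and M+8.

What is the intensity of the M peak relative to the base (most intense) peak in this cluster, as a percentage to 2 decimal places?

(0.5069 + 0.4931)^4 gives M 0.0660, M+2 0.2569, M+4 0.3749, M+6 0.2431, M+8 0.0591; the largest is M+4.
P(M+4) = C(4,2) × 0.5069^2 × 0.4931^2 = 6 × 0.25694761 × 0.24314761 = 0.374857 (base)
P(M) = C(4,0) × 0.5069^4 × 0.4931^0 = 1 × 0.06602207 × 1.0000 = 0.066022
Relative intensity = 0.066022 / 0.374857 × 100 = 17.61

17.61%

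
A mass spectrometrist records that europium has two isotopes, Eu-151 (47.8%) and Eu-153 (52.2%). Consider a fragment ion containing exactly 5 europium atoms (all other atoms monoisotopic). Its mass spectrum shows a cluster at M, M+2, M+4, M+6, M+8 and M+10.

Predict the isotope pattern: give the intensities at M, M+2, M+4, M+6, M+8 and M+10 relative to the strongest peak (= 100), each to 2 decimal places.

7.68 : 41.93 : 91.57 : 100.00 : 54.60 : 11.93

The 5 Eu atoms are independent, so intensities follow the terms of (0.478 + 0.522)^5.
P(M) = 0.478^5 = 0.024954
P(M+2) = 5 × 0.478^4 × 0.522^1 = 0.136255
P(M+4) = 10 × 0.478^3 × 0.522^2 = 0.297594
P(M+6) = 10 × 0.478^2 × 0.522^3 = 0.324988
P(M+8) = 5 × 0.478^1 × 0.522^4 = 0.177452
P(M+10) = 0.522^5 = 0.038757
The M+6 peak is largest (0.324988); scaling to 100 gives 7.68 : 41.93 : 91.57 : 100.00 : 54.60 : 11.93.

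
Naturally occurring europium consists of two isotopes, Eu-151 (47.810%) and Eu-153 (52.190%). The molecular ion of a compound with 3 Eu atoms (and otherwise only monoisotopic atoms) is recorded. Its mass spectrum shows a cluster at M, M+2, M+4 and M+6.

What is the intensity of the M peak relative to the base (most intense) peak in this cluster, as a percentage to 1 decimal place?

Binomial terms of (0.47810 + 0.52190)^3: M 0.1093, M+2 0.3579, M+4 0.3907, M+6 0.1422 → M+4 is the base peak.
P(M+4) = C(3,2) × 0.47810^1 × 0.52190^2 = 3 × 0.4781 × 0.27237961 = 0.390674 (base)
P(M) = C(3,0) × 0.47810^3 × 0.52190^0 = 1 × 0.10928391 × 1.0000 = 0.109284
Relative intensity = 0.109284 / 0.390674 × 100 = 28.0

28.0%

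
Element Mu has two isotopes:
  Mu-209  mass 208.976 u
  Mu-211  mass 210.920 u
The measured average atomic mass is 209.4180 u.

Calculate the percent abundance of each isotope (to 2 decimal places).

Mu-209: 77.26%, Mu-211: 22.74%

Writing the weighted mean with unknown fraction x of Mu-209:
208.976·x + 210.920·(1 − x) = 209.4180
(208.976 − 210.920)·x = 209.4180 − 210.920
x = -1.5020 / -1.944 = 0.77263 → 77.26% Mu-209, 22.74% Mu-211.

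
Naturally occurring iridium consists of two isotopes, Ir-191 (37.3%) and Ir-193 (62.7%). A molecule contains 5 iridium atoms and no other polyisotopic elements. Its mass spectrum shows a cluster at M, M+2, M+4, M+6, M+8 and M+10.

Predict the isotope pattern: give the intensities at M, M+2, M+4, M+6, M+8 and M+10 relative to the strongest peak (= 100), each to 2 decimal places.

2.11 : 17.70 : 59.49 : 100.00 : 84.05 : 28.26

The 5 Ir atoms are independent, so intensities follow the terms of (0.373 + 0.627)^5.
P(M) = 0.373^5 = 0.007220
P(M+2) = 5 × 0.373^4 × 0.627^1 = 0.060684
P(M+4) = 10 × 0.373^3 × 0.627^2 = 0.204015
P(M+6) = 10 × 0.373^2 × 0.627^3 = 0.342942
P(M+8) = 5 × 0.373^1 × 0.627^4 = 0.288237
P(M+10) = 0.627^5 = 0.096903
The M+6 peak is largest (0.342942); scaling to 100 gives 2.11 : 17.70 : 59.49 : 100.00 : 84.05 : 28.26.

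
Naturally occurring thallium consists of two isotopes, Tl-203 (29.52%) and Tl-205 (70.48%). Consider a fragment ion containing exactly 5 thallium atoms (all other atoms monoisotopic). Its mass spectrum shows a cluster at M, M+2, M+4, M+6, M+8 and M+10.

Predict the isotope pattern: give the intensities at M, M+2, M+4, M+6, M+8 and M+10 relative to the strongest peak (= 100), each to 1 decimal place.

0.6 : 7.3 : 35.1 : 83.8 : 100.0 : 47.8

Each Tl atom is independently Tl-203 (p = 0.2952) or Tl-205 (q = 0.7048); the cluster is the binomial expansion (p + q)^5.
P(M) = 0.2952^5 = 0.002242
P(M+2) = 5 × 0.2952^4 × 0.7048^1 = 0.026761
P(M+4) = 10 × 0.2952^3 × 0.7048^2 = 0.127785
P(M+6) = 10 × 0.2952^2 × 0.7048^3 = 0.305092
P(M+8) = 5 × 0.2952^1 × 0.7048^4 = 0.364208
P(M+10) = 0.7048^5 = 0.173912
The M+8 peak is largest (0.364208); scaling to 100 gives 0.6 : 7.3 : 35.1 : 83.8 : 100.0 : 47.8.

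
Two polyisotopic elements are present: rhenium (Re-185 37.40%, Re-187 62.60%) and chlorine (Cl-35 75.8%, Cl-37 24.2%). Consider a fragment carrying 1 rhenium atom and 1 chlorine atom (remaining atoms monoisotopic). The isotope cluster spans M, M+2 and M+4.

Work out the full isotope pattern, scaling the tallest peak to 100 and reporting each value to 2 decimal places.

50.17 : 100.00 : 26.81

Rhenium pattern (n=1): 0.3740 : 0.6260
Chlorine pattern (n=1): 0.7580 : 0.2420
Convolve the two distributions (both contribute in 2-u steps):
  M: 0.3740×0.7580 = 0.283492
  M+2: 0.3740×0.2420 + 0.6260×0.7580 = 0.565016
  M+4: 0.6260×0.2420 = 0.151492
Scale to base peak (0.565016) = 100: 50.17 : 100.00 : 26.81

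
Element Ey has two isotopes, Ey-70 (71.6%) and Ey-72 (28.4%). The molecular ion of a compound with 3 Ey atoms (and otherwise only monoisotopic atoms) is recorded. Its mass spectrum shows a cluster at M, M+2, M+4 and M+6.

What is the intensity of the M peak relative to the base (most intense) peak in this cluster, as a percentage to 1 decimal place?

(0.716 + 0.284)^3 gives M 0.3671, M+2 0.4368, M+4 0.1732, M+6 0.0229; the largest is M+2.
P(M+2) = C(3,1) × 0.716^2 × 0.284^1 = 3 × 0.512656 × 0.2840 = 0.436783 (base)
P(M) = C(3,0) × 0.716^3 × 0.284^0 = 1 × 0.3670617 × 1.0000 = 0.367062
Relative intensity = 0.367062 / 0.436783 × 100 = 84.0

84.0%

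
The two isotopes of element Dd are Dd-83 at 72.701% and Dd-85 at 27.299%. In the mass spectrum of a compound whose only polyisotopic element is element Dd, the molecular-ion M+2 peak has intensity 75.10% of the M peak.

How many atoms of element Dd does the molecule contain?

With n Dd atoms, P(M+2)/P(M) = C(n,1)·p^(n−1)q / p^n = n·q/p = n · 0.27299/0.72701.
n = 0.7510 × 0.72701/0.27299 = 2.00 ≈ 2

2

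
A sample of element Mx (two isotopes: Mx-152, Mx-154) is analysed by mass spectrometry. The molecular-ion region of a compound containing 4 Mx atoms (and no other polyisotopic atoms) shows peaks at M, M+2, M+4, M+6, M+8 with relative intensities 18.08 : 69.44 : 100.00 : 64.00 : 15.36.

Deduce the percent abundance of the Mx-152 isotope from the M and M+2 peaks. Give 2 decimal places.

If p is the fraction of Mx that is Mx-152, then I(M+2)/I(M) = [C(4,1)·p^3·(1−p)] / p^4 = 4·(1−p)/p = 69.44/18.08 = 3.8407
(1−p)/p = 3.8407/4 = 0.9602  ⇒  p = 1/(1 + 0.9602) = 0.5102
Mx-152: 51.02%, Mx-154: 48.98%.

51.02%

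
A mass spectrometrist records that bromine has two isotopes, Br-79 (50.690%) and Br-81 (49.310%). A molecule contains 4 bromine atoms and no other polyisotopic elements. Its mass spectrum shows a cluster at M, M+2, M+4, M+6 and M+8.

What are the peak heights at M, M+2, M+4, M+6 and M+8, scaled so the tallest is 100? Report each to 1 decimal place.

17.6 : 68.5 : 100.0 : 64.9 : 15.8

Each Br atom is independently Br-79 (p = 0.50690) or Br-81 (q = 0.49310); the cluster is the binomial expansion (p + q)^4.
P(M) = 0.50690^4 = 0.066022
P(M+2) = 4 × 0.50690^3 × 0.49310^1 = 0.256899
P(M+4) = 6 × 0.50690^2 × 0.49310^2 = 0.374857
P(M+6) = 4 × 0.50690^1 × 0.49310^3 = 0.243101
P(M+8) = 0.49310^4 = 0.059121
The M+4 peak is largest (0.374857); scaling to 100 gives 17.6 : 68.5 : 100.0 : 64.9 : 15.8.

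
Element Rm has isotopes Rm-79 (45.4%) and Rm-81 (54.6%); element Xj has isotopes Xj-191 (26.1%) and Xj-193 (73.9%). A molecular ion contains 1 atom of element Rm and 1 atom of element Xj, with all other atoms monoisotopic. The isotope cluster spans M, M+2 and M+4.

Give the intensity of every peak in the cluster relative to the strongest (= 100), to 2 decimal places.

24.79 : 100.00 : 84.41

Element Rm pattern (n=1): 0.4540 : 0.5460
Element Xj pattern (n=1): 0.2610 : 0.7390
Convolve the two distributions (both contribute in 2-u steps):
  M: 0.4540×0.2610 = 0.118494
  M+2: 0.4540×0.7390 + 0.5460×0.2610 = 0.478012
  M+4: 0.5460×0.7390 = 0.403494
Scale to base peak (0.478012) = 100: 24.79 : 100.00 : 84.41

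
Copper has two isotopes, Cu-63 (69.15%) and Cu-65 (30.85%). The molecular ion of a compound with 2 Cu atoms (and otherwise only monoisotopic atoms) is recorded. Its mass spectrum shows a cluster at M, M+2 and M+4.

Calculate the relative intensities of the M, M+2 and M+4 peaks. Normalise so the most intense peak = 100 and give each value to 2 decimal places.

Each Cu atom is independently Cu-63 (p = 0.6915) or Cu-65 (q = 0.3085); the cluster is the binomial expansion (p + q)^2.
P(M) = 0.6915^2 = 0.478172
P(M+2) = 2 × 0.6915^1 × 0.3085^1 = 0.426656
P(M+4) = 0.3085^2 = 0.095172
The M peak is largest (0.478172); scaling to 100 gives 100.00 : 89.23 : 19.90.

100.00 : 89.23 : 19.90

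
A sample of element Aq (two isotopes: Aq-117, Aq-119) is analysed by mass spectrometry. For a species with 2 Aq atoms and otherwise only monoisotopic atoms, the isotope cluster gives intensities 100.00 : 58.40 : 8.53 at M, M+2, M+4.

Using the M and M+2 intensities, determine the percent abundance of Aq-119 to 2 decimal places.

Let p = fractional abundance of Aq-117. I(M+2)/I(M) = [C(2,1)·p^1·(1−p)] / p^2 = 2·(1−p)/p = 58.40/100.00 = 0.5840
(1−p)/p = 0.5840/2 = 0.2920  ⇒  p = 1/(1 + 0.2920) = 0.7740
Aq-117: 77.40%, Aq-119: 22.60%.

22.60%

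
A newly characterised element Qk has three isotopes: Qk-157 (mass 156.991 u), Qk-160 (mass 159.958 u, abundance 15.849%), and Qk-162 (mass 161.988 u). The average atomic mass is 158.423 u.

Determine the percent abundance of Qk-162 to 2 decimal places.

19.25%

The remaining 84.151% is split between Qk-157 (fraction x) and Qk-162 (fraction 0.84151 − x).
Substituting: 156.991x + 161.988(0.84151 − x) = 133.07125658
(156.991 − 161.988)x = -3.2432653  ⇒  x = 0.64904, y = 0.19247
Qk-157: 64.90%, Qk-162: 19.25%.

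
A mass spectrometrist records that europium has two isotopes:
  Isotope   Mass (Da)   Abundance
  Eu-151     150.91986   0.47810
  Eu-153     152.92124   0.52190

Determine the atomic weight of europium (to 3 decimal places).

The abundance-weighted mean is 0.47810 × 150.91986 + 0.52190 × 152.92124
= 72.154785 + 79.809595 = 151.964380 Da

151.964 Da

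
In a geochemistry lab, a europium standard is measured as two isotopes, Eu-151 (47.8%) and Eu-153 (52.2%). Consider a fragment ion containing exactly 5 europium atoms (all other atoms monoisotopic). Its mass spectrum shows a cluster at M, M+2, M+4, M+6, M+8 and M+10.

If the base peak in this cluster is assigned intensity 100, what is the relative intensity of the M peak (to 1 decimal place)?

Term probabilities: M 0.0250, M+2 0.1363, M+4 0.2976, M+6 0.3250, M+8 0.1775, M+10 0.0388. Base peak = M+6.
P(M+6) = C(5,3) × 0.478^2 × 0.522^3 = 10 × 0.228484 × 0.14223665 = 0.324988 (base)
P(M) = C(5,0) × 0.478^5 × 0.522^0 = 1 × 0.02495396 × 1.0000 = 0.024954
Relative intensity = 0.024954 / 0.324988 × 100 = 7.7

7.7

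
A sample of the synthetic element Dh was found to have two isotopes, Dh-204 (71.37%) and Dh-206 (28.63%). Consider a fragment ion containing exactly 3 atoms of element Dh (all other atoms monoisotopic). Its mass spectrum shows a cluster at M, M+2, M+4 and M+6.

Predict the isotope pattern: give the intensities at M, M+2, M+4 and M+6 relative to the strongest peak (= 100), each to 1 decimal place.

Each Dh atom is independently Dh-204 (p = 0.7137) or Dh-206 (q = 0.2863); the cluster is the binomial expansion (p + q)^3.
P(M) = 0.7137^3 = 0.363536
P(M+2) = 3 × 0.7137^2 × 0.2863^1 = 0.437496
P(M+4) = 3 × 0.7137^1 × 0.2863^2 = 0.175501
P(M+6) = 0.2863^3 = 0.023467
The M+2 peak is largest (0.437496); scaling to 100 gives 83.1 : 100.0 : 40.1 : 5.4.

83.1 : 100.0 : 40.1 : 5.4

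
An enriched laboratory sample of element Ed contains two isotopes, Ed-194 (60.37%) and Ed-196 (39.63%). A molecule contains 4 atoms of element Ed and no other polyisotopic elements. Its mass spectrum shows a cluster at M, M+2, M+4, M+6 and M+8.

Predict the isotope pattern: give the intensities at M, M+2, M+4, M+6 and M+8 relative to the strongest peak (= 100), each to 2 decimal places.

38.08 : 100.00 : 98.47 : 43.09 : 7.07

The 4 Ed atoms are independent, so intensities follow the terms of (0.6037 + 0.3963)^4.
P(M) = 0.6037^4 = 0.132826
P(M+2) = 4 × 0.6037^3 × 0.3963^1 = 0.348777
P(M+4) = 6 × 0.6037^2 × 0.3963^2 = 0.343433
P(M+6) = 4 × 0.6037^1 × 0.3963^3 = 0.150298
P(M+8) = 0.3963^4 = 0.024666
The M+2 peak is largest (0.348777); scaling to 100 gives 38.08 : 100.00 : 98.47 : 43.09 : 7.07.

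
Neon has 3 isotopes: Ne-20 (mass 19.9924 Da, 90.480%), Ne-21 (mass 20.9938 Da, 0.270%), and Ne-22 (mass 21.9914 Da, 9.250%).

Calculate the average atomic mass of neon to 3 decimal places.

20.180 Da

Weight each isotope mass by its fractional abundance: 0.90480 × 19.9924 + 0.00270 × 20.9938 + 0.09250 × 21.9914
= 18.08912 + 0.05668 + 2.03420 = 20.18000 Da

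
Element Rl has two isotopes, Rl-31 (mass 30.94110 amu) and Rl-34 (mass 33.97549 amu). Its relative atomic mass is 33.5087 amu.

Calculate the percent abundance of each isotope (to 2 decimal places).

With x = fraction of Rl-31 (so Rl-34 is 1 − x):
30.94110·x + 33.97549·(1 − x) = 33.5087
(30.94110 − 33.97549)·x = 33.5087 − 33.97549
x = -0.46679 / -3.03439 = 0.15383 → 15.38% Rl-31, 84.62% Rl-34.

Rl-31: 15.38%, Rl-34: 84.62%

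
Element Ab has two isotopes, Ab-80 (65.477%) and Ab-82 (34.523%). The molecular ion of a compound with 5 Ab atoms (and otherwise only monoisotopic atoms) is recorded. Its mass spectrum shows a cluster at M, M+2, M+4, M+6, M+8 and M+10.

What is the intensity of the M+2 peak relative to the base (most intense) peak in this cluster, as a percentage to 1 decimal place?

94.8%

Binomial terms of (0.65477 + 0.34523)^5: M 0.1203, M+2 0.3173, M+4 0.3346, M+6 0.1764, M+8 0.0465, M+10 0.0049 → M+4 is the base peak.
P(M+4) = C(5,2) × 0.65477^3 × 0.34523^2 = 10 × 0.28071545 × 0.11918375 = 0.334567 (base)
P(M+2) = C(5,1) × 0.65477^4 × 0.34523^1 = 5 × 0.18380406 × 0.34523 = 0.317273
Relative intensity = 0.317273 / 0.334567 × 100 = 94.8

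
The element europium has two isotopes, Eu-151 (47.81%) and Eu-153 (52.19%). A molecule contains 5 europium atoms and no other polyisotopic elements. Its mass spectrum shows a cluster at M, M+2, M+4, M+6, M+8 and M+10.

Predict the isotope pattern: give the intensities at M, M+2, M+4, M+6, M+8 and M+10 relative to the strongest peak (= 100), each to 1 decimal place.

The 5 Eu atoms are independent, so intensities follow the terms of (0.4781 + 0.5219)^5.
P(M) = 0.4781^5 = 0.024980
P(M+2) = 5 × 0.4781^4 × 0.5219^1 = 0.136343
P(M+4) = 10 × 0.4781^3 × 0.5219^2 = 0.297667
P(M+6) = 10 × 0.4781^2 × 0.5219^3 = 0.324937
P(M+8) = 5 × 0.4781^1 × 0.5219^4 = 0.177353
P(M+10) = 0.5219^5 = 0.038720
The M+6 peak is largest (0.324937); scaling to 100 gives 7.7 : 42.0 : 91.6 : 100.0 : 54.6 : 11.9.

7.7 : 42.0 : 91.6 : 100.0 : 54.6 : 11.9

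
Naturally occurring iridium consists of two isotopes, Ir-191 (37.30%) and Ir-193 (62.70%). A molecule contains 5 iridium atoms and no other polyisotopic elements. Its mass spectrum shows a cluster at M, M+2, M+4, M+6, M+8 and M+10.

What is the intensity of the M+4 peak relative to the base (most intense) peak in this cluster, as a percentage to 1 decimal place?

59.5%

(0.3730 + 0.6270)^5 gives M 0.0072, M+2 0.0607, M+4 0.2040, M+6 0.3429, M+8 0.2882, M+10 0.0969; the largest is M+6.
P(M+6) = C(5,3) × 0.3730^2 × 0.6270^3 = 10 × 0.139129 × 0.24649188 = 0.342942 (base)
P(M+4) = C(5,2) × 0.3730^3 × 0.6270^2 = 10 × 0.05189512 × 0.393129 = 0.204015
Relative intensity = 0.204015 / 0.342942 × 100 = 59.5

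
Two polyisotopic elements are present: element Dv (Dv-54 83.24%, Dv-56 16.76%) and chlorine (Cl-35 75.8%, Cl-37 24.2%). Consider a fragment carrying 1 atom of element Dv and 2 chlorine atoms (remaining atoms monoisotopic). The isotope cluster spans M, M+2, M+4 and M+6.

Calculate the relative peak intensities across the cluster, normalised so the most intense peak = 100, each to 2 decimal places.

Element Dv pattern (n=1): 0.8324 : 0.1676
Chlorine pattern (n=2): 0.574564 : 0.366872 : 0.058564
Convolve the two distributions (both contribute in 2-u steps):
  M: 0.8324×0.574564 = 0.478267
  M+2: 0.8324×0.366872 + 0.1676×0.574564 = 0.401681
  M+4: 0.8324×0.058564 + 0.1676×0.366872 = 0.110236
  M+6: 0.1676×0.058564 = 0.009815
Scale to base peak (0.478267) = 100: 100.00 : 83.99 : 23.05 : 2.05

100.00 : 83.99 : 23.05 : 2.05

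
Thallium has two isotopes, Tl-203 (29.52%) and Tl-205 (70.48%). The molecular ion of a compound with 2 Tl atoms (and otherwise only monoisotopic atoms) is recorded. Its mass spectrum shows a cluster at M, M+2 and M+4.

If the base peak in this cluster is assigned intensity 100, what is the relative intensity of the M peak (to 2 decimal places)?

Term probabilities: M 0.0871, M+2 0.4161, M+4 0.4967. Base peak = M+4.
P(M+4) = C(2,2) × 0.2952^0 × 0.7048^2 = 1 × 1.0000 × 0.49674304 = 0.496743 (base)
P(M) = C(2,0) × 0.2952^2 × 0.7048^0 = 1 × 0.08714304 × 1.0000 = 0.087143
Relative intensity = 0.087143 / 0.496743 × 100 = 17.54

17.54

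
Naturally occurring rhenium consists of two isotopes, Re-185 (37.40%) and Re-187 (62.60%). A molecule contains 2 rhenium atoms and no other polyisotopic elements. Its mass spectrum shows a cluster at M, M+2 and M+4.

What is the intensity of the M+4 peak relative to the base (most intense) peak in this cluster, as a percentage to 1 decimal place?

83.7%

Binomial terms of (0.3740 + 0.6260)^2: M 0.1399, M+2 0.4682, M+4 0.3919 → M+2 is the base peak.
P(M+2) = C(2,1) × 0.3740^1 × 0.6260^1 = 2 × 0.3740 × 0.6260 = 0.468248 (base)
P(M+4) = C(2,2) × 0.3740^0 × 0.6260^2 = 1 × 1.0000 × 0.391876 = 0.391876
Relative intensity = 0.391876 / 0.468248 × 100 = 83.7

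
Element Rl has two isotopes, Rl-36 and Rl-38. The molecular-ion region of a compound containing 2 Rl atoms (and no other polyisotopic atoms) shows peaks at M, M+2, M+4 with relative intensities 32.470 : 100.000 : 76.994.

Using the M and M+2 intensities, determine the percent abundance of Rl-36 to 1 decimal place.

39.4%

Let p = fractional abundance of Rl-36. I(M+2)/I(M) = [C(2,1)·p^1·(1−p)] / p^2 = 2·(1−p)/p = 100.000/32.470 = 3.0798
(1−p)/p = 3.0798/2 = 1.5399  ⇒  p = 1/(1 + 1.5399) = 0.3937
Rl-36: 39.4%, Rl-38: 60.6%.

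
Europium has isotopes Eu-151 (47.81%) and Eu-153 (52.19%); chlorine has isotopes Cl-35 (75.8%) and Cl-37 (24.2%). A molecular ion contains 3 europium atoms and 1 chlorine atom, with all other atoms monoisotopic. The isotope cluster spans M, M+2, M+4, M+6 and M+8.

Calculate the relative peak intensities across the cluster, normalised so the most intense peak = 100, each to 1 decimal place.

21.6 : 77.8 : 100.0 : 52.9 : 9.0

Europium pattern (n=3): 0.10928391 : 0.3578871 : 0.39067407 : 0.14215492
Chlorine pattern (n=1): 0.7580 : 0.2420
Convolve the two distributions (both contribute in 2-u steps):
  M: 0.10928391×0.7580 = 0.082837
  M+2: 0.10928391×0.2420 + 0.3578871×0.7580 = 0.297725
  M+4: 0.3578871×0.2420 + 0.39067407×0.7580 = 0.382740
  M+6: 0.39067407×0.2420 + 0.14215492×0.7580 = 0.202297
  M+8: 0.14215492×0.2420 = 0.034401
Scale to base peak (0.382740) = 100: 21.6 : 77.8 : 100.0 : 52.9 : 9.0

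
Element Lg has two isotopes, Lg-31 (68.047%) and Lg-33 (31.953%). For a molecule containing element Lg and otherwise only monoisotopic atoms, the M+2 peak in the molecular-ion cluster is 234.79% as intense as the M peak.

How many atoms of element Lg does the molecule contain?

5

For n independent Lg atoms, I(M+2)/I(M) = n · (abundance Lg-33) / (abundance Lg-31) = n · 0.31953/0.68047.
n = 2.3479 × 0.68047/0.31953 = 5.00 ≈ 5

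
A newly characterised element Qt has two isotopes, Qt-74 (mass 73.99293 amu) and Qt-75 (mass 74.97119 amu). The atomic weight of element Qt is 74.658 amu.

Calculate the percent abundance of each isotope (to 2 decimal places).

Writing the weighted mean with unknown fraction x of Qt-74:
73.99293·x + 74.97119·(1 − x) = 74.658
(73.99293 − 74.97119)·x = 74.658 − 74.97119
x = -0.31319 / -0.97826 = 0.32015 → 32.02% Qt-74, 67.98% Qt-75.

Qt-74: 32.02%, Qt-75: 67.98%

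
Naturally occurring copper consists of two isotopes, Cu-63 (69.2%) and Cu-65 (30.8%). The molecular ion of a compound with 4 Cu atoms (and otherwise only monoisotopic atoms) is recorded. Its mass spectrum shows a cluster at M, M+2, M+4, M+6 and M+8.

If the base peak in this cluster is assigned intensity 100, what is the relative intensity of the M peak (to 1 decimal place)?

56.2

Term probabilities: M 0.2293, M+2 0.4083, M+4 0.2726, M+6 0.0809, M+8 0.0090. Base peak = M+2.
P(M+2) = C(4,1) × 0.692^3 × 0.308^1 = 4 × 0.33137389 × 0.3080 = 0.408253 (base)
P(M) = C(4,0) × 0.692^4 × 0.308^0 = 1 × 0.22931073 × 1.0000 = 0.229311
Relative intensity = 0.229311 / 0.408253 × 100 = 56.2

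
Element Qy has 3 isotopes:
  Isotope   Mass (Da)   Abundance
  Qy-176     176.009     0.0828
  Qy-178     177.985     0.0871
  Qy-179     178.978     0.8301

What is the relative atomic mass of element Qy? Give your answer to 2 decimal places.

178.65 Da

Average mass = Σ (abundance × isotope mass) = 0.0828 × 176.009 + 0.0871 × 177.985 + 0.8301 × 178.978
= 14.5735 + 15.5025 + 148.5696 = 178.6456 Da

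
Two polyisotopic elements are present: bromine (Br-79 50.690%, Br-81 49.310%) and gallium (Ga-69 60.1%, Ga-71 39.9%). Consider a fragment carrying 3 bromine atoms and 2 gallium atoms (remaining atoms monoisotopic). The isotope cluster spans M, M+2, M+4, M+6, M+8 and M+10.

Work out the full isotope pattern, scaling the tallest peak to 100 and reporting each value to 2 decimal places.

Bromine pattern (n=3): 0.13024674 : 0.3801026 : 0.36975457 : 0.11989609
Gallium pattern (n=2): 0.361201 : 0.479598 : 0.159201
Convolve the two distributions (both contribute in 2-u steps):
  M: 0.13024674×0.361201 = 0.047045
  M+2: 0.13024674×0.479598 + 0.3801026×0.361201 = 0.199760
  M+4: 0.13024674×0.159201 + 0.3801026×0.479598 + 0.36975457×0.361201 = 0.336588
  M+6: 0.3801026×0.159201 + 0.36975457×0.479598 + 0.11989609×0.361201 = 0.281153
  M+8: 0.36975457×0.159201 + 0.11989609×0.479598 = 0.116367
  M+10: 0.11989609×0.159201 = 0.019088
Scale to base peak (0.336588) = 100: 13.98 : 59.35 : 100.00 : 83.53 : 34.57 : 5.67

13.98 : 59.35 : 100.00 : 83.53 : 34.57 : 5.67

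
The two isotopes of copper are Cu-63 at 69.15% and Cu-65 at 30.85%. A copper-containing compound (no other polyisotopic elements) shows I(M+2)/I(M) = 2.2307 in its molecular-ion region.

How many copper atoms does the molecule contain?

5

With n Cu atoms, P(M+2)/P(M) = C(n,1)·p^(n−1)q / p^n = n·q/p = n · 0.3085/0.6915.
n = 2.2307 × 0.6915/0.3085 = 5.00 ≈ 5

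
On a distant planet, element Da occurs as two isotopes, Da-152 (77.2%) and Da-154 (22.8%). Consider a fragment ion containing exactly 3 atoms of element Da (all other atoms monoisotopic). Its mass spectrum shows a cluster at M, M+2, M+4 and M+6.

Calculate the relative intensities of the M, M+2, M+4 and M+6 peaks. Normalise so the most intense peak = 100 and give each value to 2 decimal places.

100.00 : 88.60 : 26.17 : 2.58

Expanding (0.772 + 0.228)^3:
P(M) = 0.772^3 = 0.460100
P(M+2) = 3 × 0.772^2 × 0.228^1 = 0.407653
P(M+4) = 3 × 0.772^1 × 0.228^2 = 0.120395
P(M+6) = 0.228^3 = 0.011852
The M peak is largest (0.460100); scaling to 100 gives 100.00 : 88.60 : 26.17 : 2.58.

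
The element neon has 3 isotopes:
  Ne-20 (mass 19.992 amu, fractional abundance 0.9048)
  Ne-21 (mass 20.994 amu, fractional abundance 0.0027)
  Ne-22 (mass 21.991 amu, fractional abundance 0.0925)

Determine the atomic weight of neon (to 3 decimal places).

20.180 amu

The abundance-weighted mean is 0.9048 × 19.992 + 0.0027 × 20.994 + 0.0925 × 21.991
= 18.0888 + 0.0567 + 2.0342 = 20.1797 amu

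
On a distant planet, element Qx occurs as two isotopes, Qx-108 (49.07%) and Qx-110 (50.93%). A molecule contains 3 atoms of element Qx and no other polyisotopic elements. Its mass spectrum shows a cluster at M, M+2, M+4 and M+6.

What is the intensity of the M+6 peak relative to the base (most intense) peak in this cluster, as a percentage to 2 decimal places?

(0.4907 + 0.5093)^3 gives M 0.1182, M+2 0.3679, M+4 0.3818, M+6 0.1321; the largest is M+4.
P(M+4) = C(3,2) × 0.4907^1 × 0.5093^2 = 3 × 0.4907 × 0.25938649 = 0.381843 (base)
P(M+6) = C(3,3) × 0.4907^0 × 0.5093^3 = 1 × 1.0000 × 0.13210554 = 0.132106
Relative intensity = 0.132106 / 0.381843 × 100 = 34.60

34.60%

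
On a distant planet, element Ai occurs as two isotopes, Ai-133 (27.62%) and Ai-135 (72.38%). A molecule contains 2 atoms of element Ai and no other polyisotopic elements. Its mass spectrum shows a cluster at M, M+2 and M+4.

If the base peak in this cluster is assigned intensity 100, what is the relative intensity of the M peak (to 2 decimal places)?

Term probabilities: M 0.0763, M+2 0.3998, M+4 0.5239. Base peak = M+4.
P(M+4) = C(2,2) × 0.2762^0 × 0.7238^2 = 1 × 1.0000 × 0.52388644 = 0.523886 (base)
P(M) = C(2,0) × 0.2762^2 × 0.7238^0 = 1 × 0.07628644 × 1.0000 = 0.076286
Relative intensity = 0.076286 / 0.523886 × 100 = 14.56

14.56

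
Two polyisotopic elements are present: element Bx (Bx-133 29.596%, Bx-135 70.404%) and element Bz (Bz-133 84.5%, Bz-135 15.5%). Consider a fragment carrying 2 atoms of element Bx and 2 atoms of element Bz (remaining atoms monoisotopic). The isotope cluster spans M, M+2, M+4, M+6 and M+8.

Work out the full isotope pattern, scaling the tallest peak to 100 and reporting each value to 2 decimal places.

Element Bx pattern (n=2): 0.08759232 : 0.41673536 : 0.49567232
Element Bz pattern (n=2): 0.714025 : 0.26195 : 0.024025
Convolve the two distributions (both contribute in 2-u steps):
  M: 0.08759232×0.714025 = 0.062543
  M+2: 0.08759232×0.26195 + 0.41673536×0.714025 = 0.320504
  M+4: 0.08759232×0.024025 + 0.41673536×0.26195 + 0.49567232×0.714025 = 0.465191
  M+6: 0.41673536×0.024025 + 0.49567232×0.26195 = 0.139853
  M+8: 0.49567232×0.024025 = 0.011909
Scale to base peak (0.465191) = 100: 13.44 : 68.90 : 100.00 : 30.06 : 2.56

13.44 : 68.90 : 100.00 : 30.06 : 2.56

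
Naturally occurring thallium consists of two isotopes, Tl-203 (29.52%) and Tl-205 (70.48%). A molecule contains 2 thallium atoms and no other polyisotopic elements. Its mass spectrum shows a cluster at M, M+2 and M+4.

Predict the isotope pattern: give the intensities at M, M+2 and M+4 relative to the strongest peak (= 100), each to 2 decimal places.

17.54 : 83.77 : 100.00

Expanding (0.2952 + 0.7048)^2:
P(M) = 0.2952^2 = 0.087143
P(M+2) = 2 × 0.2952^1 × 0.7048^1 = 0.416114
P(M+4) = 0.7048^2 = 0.496743
The M+4 peak is largest (0.496743); scaling to 100 gives 17.54 : 83.77 : 100.00.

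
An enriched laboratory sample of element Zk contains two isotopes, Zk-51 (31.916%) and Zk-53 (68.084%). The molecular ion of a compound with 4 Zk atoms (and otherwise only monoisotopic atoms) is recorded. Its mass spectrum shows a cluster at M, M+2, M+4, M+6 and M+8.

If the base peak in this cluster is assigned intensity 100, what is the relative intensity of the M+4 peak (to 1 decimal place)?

(0.31916 + 0.68084)^4 gives M 0.0104, M+2 0.0885, M+4 0.2833, M+6 0.4029, M+8 0.2149; the largest is M+6.
P(M+6) = C(4,3) × 0.31916^1 × 0.68084^3 = 4 × 0.31916 × 0.31559869 = 0.402906 (base)
P(M+4) = C(4,2) × 0.31916^2 × 0.68084^2 = 6 × 0.10186311 × 0.46354311 = 0.283308
Relative intensity = 0.283308 / 0.402906 × 100 = 70.3

70.3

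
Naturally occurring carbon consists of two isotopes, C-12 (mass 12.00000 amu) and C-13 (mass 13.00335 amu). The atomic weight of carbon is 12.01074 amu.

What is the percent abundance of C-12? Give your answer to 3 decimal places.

Writing the weighted mean with unknown fraction x of C-12:
12.00000·x + 13.00335·(1 − x) = 12.01074
(12.00000 − 13.00335)·x = 12.01074 − 13.00335
x = -0.99261 / -1.00335 = 0.98930 → 98.930% C-12, 1.070% C-13.

98.930%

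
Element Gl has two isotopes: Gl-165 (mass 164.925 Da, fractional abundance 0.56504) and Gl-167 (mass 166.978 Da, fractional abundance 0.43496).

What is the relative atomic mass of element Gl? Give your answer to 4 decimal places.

Weight each isotope mass by its fractional abundance: 0.56504 × 164.925 + 0.43496 × 166.978
= 93.18922 + 72.62875 = 165.81797 Da

165.8180 Da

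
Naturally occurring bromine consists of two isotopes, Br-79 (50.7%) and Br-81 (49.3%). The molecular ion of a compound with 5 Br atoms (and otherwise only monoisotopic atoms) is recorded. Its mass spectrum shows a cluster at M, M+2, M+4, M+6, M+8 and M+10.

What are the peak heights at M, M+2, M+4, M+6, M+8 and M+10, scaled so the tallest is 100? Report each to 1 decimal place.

Each Br atom is independently Br-79 (p = 0.507) or Br-81 (q = 0.493); the cluster is the binomial expansion (p + q)^5.
P(M) = 0.507^5 = 0.033500
P(M+2) = 5 × 0.507^4 × 0.493^1 = 0.162873
P(M+4) = 10 × 0.507^3 × 0.493^2 = 0.316751
P(M+6) = 10 × 0.507^2 × 0.493^3 = 0.308004
P(M+8) = 5 × 0.507^1 × 0.493^4 = 0.149750
P(M+10) = 0.493^5 = 0.029123
The M+4 peak is largest (0.316751); scaling to 100 gives 10.6 : 51.4 : 100.0 : 97.2 : 47.3 : 9.2.

10.6 : 51.4 : 100.0 : 97.2 : 47.3 : 9.2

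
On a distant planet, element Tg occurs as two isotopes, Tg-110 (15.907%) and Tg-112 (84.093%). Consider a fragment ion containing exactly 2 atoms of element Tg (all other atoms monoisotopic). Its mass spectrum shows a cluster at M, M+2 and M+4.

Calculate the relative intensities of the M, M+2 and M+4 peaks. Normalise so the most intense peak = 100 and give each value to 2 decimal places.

3.58 : 37.83 : 100.00

Expanding (0.15907 + 0.84093)^2:
P(M) = 0.15907^2 = 0.025303
P(M+2) = 2 × 0.15907^1 × 0.84093^1 = 0.267533
P(M+4) = 0.84093^2 = 0.707163
The M+4 peak is largest (0.707163); scaling to 100 gives 3.58 : 37.83 : 100.00.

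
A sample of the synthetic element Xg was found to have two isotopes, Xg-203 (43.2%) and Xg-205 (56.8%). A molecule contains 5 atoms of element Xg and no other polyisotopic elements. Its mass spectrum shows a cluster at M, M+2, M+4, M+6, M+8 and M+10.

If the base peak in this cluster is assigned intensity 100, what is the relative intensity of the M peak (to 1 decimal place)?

4.4

Term probabilities: M 0.0150, M+2 0.0989, M+4 0.2601, M+6 0.3420, M+8 0.2248, M+10 0.0591. Base peak = M+6.
P(M+6) = C(5,3) × 0.432^2 × 0.568^3 = 10 × 0.186624 × 0.18325043 = 0.341989 (base)
P(M) = C(5,0) × 0.432^5 × 0.568^0 = 1 × 0.01504592 × 1.0000 = 0.015046
Relative intensity = 0.015046 / 0.341989 × 100 = 4.4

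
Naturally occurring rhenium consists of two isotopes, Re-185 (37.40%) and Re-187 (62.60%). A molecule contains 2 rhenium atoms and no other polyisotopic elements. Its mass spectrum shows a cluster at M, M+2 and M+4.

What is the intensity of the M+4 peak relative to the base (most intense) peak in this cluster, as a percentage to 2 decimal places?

Term probabilities: M 0.1399, M+2 0.4682, M+4 0.3919. Base peak = M+2.
P(M+2) = C(2,1) × 0.3740^1 × 0.6260^1 = 2 × 0.3740 × 0.6260 = 0.468248 (base)
P(M+4) = C(2,2) × 0.3740^0 × 0.6260^2 = 1 × 1.0000 × 0.391876 = 0.391876
Relative intensity = 0.391876 / 0.468248 × 100 = 83.69

83.69%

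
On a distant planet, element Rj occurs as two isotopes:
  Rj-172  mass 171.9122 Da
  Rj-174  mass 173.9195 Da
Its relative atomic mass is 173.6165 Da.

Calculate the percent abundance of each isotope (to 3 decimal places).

Rj-172: 15.095%, Rj-174: 84.905%

Let x be the fractional abundance of Rj-172; then Rj-174 has abundance 1 − x.
171.9122·x + 173.9195·(1 − x) = 173.6165
(171.9122 − 173.9195)·x = 173.6165 − 173.9195
x = -0.3030 / -2.0073 = 0.15095 → 15.095% Rj-172, 84.905% Rj-174.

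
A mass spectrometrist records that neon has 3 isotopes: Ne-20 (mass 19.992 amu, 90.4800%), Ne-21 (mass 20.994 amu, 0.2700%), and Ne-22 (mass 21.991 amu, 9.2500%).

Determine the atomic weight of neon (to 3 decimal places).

20.180 amu

The abundance-weighted mean is 0.904800 × 19.992 + 0.002700 × 20.994 + 0.092500 × 21.991
= 18.0888 + 0.0567 + 2.0342 = 20.1797 amu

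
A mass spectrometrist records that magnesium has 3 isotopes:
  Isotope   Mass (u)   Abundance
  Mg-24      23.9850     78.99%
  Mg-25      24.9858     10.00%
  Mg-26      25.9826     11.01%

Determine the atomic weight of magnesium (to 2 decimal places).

The abundance-weighted mean is 0.7899 × 23.9850 + 0.1000 × 24.9858 + 0.1101 × 25.9826
= 18.94575 + 2.49858 + 2.86068 = 24.30501 u

24.31 u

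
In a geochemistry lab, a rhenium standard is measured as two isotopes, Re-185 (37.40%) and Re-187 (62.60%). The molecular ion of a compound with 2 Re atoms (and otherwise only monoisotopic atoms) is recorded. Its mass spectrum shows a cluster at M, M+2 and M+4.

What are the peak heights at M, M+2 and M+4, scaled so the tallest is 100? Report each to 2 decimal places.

Each Re atom is independently Re-185 (p = 0.3740) or Re-187 (q = 0.6260); the cluster is the binomial expansion (p + q)^2.
P(M) = 0.3740^2 = 0.139876
P(M+2) = 2 × 0.3740^1 × 0.6260^1 = 0.468248
P(M+4) = 0.6260^2 = 0.391876
The M+2 peak is largest (0.468248); scaling to 100 gives 29.87 : 100.00 : 83.69.

29.87 : 100.00 : 83.69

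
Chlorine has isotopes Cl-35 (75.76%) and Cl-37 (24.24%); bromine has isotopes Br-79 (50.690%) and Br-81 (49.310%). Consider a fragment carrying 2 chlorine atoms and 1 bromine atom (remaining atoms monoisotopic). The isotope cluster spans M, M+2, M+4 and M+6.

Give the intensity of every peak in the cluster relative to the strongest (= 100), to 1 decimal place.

62.0 : 100.0 : 44.9 : 6.2

Chlorine pattern (n=2): 0.57395776 : 0.36728448 : 0.05875776
Bromine pattern (n=1): 0.5069 : 0.4931
Convolve the two distributions (both contribute in 2-u steps):
  M: 0.57395776×0.5069 = 0.290939
  M+2: 0.57395776×0.4931 + 0.36728448×0.5069 = 0.469195
  M+4: 0.36728448×0.4931 + 0.05875776×0.5069 = 0.210892
  M+6: 0.05875776×0.4931 = 0.028973
Scale to base peak (0.469195) = 100: 62.0 : 100.0 : 44.9 : 6.2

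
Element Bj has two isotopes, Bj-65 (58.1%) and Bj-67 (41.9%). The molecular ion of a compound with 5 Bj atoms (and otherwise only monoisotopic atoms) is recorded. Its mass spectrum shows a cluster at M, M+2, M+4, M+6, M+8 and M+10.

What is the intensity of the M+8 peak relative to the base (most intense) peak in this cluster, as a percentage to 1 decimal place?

(0.581 + 0.419)^5 gives M 0.0662, M+2 0.2387, M+4 0.3443, M+6 0.2483, M+8 0.0895, M+10 0.0129; the largest is M+4.
P(M+4) = C(5,2) × 0.581^3 × 0.419^2 = 10 × 0.19612294 × 0.175561 = 0.344315 (base)
P(M+8) = C(5,4) × 0.581^1 × 0.419^4 = 5 × 0.5810 × 0.03082166 = 0.089537
Relative intensity = 0.089537 / 0.344315 × 100 = 26.0

26.0%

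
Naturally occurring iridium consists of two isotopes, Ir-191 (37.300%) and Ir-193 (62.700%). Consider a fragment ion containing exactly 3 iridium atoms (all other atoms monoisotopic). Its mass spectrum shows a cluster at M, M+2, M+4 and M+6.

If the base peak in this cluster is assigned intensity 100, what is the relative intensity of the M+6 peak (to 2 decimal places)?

(0.37300 + 0.62700)^3 gives M 0.0519, M+2 0.2617, M+4 0.4399, M+6 0.2465; the largest is M+4.
P(M+4) = C(3,2) × 0.37300^1 × 0.62700^2 = 3 × 0.3730 × 0.393129 = 0.439911 (base)
P(M+6) = C(3,3) × 0.37300^0 × 0.62700^3 = 1 × 1.0000 × 0.24649188 = 0.246492
Relative intensity = 0.246492 / 0.439911 × 100 = 56.03

56.03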